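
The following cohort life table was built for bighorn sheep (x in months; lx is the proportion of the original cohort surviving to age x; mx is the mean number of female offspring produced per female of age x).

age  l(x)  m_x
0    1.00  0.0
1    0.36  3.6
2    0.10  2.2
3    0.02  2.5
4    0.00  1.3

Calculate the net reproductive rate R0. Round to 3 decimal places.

lx·mx by age: 0, 1.296, 0.22, 0.05, 0
R0 = Σ lx·mx = 1.566 → 1.566

1.566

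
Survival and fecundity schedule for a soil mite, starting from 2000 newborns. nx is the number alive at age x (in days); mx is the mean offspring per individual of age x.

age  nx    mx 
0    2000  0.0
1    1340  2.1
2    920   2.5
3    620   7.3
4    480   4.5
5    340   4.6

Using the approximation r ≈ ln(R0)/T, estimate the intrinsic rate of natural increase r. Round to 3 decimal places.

0.678

lx = nx/n0 = nx/2000: 1, 0.67, 0.46, 0.31, 0.24, 0.17
R0 = Σ lx·mx = 0 + 1.407 + 1.15 + 2.263 + 1.08 + 0.782 = 6.682
Σ x·lx·mx = 18.726; T = 18.726/6.682 = 2.80245…
r ≈ ln(R0)/T = ln(6.682)/2.80245… = 0.67777… → 0.678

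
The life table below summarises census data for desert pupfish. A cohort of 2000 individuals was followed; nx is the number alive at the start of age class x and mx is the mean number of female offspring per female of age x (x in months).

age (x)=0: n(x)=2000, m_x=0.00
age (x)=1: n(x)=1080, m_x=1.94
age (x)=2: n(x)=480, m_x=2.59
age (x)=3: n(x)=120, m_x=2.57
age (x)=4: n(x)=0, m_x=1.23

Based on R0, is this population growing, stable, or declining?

lx = nx/n0 = nx/2000: 1, 0.54, 0.24, 0.06, 0
R0 = Σ lx·mx = 0 + 1.0476 + 0.6216 + 0.1542 + 0 = 1.8234
R0 > 1, so the population is growing.

growing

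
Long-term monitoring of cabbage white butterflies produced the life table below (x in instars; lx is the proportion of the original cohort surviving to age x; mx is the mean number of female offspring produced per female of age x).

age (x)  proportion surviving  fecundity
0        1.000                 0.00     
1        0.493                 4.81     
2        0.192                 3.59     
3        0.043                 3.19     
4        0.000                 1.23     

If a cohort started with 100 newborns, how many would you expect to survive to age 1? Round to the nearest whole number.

Expected survivors = N0 · l_1 = 100 × 0.493 = 49.3 → 49

49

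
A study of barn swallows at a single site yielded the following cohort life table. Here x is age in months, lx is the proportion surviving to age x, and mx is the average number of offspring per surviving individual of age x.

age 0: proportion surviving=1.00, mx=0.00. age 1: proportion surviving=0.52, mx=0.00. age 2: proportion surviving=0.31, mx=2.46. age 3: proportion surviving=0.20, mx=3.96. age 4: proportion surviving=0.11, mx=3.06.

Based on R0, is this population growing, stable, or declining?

R0 = Σ lx·mx = 0 + 0 + 0.7626 + 0.792 + 0.3366 = 1.8912
R0 > 1, so the population is growing.

growing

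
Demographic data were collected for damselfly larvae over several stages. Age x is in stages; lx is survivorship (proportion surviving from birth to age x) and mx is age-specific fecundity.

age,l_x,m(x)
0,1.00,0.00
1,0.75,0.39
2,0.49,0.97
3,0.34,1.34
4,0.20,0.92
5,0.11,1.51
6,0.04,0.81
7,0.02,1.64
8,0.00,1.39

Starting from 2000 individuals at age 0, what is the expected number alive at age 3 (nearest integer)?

680

Expected survivors = N0 · l_3 = 2000 × 0.34 = 680 → 680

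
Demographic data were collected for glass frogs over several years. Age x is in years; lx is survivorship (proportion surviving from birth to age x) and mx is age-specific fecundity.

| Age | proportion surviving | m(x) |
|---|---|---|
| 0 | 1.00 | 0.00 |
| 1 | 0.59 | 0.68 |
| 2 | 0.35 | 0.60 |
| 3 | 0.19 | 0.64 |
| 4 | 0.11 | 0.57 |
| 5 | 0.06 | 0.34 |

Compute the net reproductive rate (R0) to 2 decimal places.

lx·mx by age: 0, 0.4012, 0.21, 0.1216, 0.0627, 0.0204
R0 = Σ lx·mx = 0.8159 → 0.82

0.82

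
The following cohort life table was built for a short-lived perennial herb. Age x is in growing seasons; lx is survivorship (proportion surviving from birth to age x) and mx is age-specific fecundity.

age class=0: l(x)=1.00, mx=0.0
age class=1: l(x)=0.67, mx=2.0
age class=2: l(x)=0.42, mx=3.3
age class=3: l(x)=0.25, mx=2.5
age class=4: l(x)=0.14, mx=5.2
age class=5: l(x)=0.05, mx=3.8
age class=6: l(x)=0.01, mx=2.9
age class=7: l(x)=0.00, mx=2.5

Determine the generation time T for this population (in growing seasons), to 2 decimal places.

lx·mx: 0, 1.34, 1.386, 0.625, 0.728, 0.19, 0.029, 0 → R0 = 4.298
x·lx·mx: 0, 1.34, 2.772, 1.875, 2.912, 0.95, 0.174, 0 → Σ = 10.023
T = 10.023 / 4.298 = 2.332015… → 2.33

2.33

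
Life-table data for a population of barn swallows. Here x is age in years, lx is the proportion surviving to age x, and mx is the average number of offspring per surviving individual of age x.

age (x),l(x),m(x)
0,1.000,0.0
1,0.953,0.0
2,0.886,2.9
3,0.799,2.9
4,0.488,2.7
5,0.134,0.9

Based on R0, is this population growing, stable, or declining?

R0 = Σ lx·mx = 0 + 0 + 2.5694 + 2.3171 + 1.3176 + 0.1206 = 6.3247
R0 > 1, so the population is growing.

growing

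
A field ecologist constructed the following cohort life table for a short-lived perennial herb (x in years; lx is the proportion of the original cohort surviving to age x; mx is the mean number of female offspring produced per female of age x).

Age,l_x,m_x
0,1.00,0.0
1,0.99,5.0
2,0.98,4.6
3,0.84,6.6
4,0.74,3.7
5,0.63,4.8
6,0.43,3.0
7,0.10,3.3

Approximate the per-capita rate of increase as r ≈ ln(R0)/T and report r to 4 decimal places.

1.0428

R0 = Σ lx·mx = 0 + 4.95 + 4.508 + 5.544 + 2.738 + 3.024 + 1.29 + 0.33 = 22.384
Σ x·lx·mx = 66.72; T = 66.72/22.384 = 2.9807…
r ≈ ln(R0)/T = ln(22.384)/2.9807… = 1.042824… → 1.0428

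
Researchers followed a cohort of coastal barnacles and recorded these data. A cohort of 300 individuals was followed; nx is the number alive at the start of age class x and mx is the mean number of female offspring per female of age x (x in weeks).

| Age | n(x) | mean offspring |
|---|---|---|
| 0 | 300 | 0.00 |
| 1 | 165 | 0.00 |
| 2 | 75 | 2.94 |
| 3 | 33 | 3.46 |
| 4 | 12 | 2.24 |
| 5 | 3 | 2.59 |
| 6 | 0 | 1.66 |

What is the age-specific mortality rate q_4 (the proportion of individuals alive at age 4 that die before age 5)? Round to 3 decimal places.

0.750

lx = nx/n0 = nx/300: 1, 0.55, 0.25, 0.11, 0.04, 0.01, 0
q_4 = (l_4 − l_5) / l_4 = (0.04 − 0.01) / 0.04
     = 0.03 / 0.04 = 0.75 → 0.750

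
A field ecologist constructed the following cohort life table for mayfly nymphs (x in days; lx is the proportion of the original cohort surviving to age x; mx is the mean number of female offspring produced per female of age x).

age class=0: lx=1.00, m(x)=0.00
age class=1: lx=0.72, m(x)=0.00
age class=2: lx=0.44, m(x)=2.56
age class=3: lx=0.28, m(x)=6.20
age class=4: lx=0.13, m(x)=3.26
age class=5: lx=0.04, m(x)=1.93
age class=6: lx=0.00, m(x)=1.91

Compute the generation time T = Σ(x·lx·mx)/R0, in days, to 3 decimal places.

2.837

lx·mx: 0, 0, 1.1264, 1.736, 0.4238, 0.0772, 0 → R0 = 3.3634
x·lx·mx: 0, 0, 2.2528, 5.208, 1.6952, 0.386, 0 → Σ = 9.542
T = 9.542 / 3.3634 = 2.83701… → 2.837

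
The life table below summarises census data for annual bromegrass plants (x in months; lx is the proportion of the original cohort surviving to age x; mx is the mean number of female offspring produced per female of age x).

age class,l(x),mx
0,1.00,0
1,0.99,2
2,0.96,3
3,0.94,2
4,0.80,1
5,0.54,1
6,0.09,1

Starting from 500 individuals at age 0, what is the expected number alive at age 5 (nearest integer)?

Expected survivors = N0 · l_5 = 500 × 0.54 = 270 → 270

270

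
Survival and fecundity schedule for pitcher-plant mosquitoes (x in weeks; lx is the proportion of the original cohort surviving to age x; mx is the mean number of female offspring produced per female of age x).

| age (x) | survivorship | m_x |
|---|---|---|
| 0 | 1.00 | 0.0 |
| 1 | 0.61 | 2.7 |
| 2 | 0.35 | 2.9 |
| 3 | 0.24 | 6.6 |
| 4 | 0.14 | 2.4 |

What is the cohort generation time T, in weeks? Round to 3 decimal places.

lx·mx: 0, 1.647, 1.015, 1.584, 0.336 → R0 = 4.582
x·lx·mx: 0, 1.647, 2.03, 4.752, 1.344 → Σ = 9.773
T = 9.773 / 4.582 = 2.132911… → 2.133

2.133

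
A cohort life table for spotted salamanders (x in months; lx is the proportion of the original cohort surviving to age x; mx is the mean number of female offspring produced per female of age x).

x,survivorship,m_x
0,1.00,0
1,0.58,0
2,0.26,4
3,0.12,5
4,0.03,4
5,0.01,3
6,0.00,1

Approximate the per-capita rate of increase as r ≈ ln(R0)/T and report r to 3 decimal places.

R0 = Σ lx·mx = 0 + 0 + 1.04 + 0.6 + 0.12 + 0.03 + 0 = 1.79
Σ x·lx·mx = 4.51; T = 4.51/1.79 = 2.51955…
r ≈ ln(R0)/T = ln(1.79)/2.51955… = 0.23108… → 0.231

0.231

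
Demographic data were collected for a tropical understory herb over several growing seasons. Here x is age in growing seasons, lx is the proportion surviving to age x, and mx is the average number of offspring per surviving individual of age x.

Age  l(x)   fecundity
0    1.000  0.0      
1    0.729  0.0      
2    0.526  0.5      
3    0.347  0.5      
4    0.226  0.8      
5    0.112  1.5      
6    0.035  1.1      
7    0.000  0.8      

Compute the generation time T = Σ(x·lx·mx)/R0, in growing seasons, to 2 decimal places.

lx·mx: 0, 0, 0.263, 0.1735, 0.1808, 0.168, 0.0385, 0 → R0 = 0.8238
x·lx·mx: 0, 0, 0.526, 0.5205, 0.7232, 0.84, 0.231, 0 → Σ = 2.8407
T = 2.8407 / 0.8238 = 3.448288… → 3.45

3.45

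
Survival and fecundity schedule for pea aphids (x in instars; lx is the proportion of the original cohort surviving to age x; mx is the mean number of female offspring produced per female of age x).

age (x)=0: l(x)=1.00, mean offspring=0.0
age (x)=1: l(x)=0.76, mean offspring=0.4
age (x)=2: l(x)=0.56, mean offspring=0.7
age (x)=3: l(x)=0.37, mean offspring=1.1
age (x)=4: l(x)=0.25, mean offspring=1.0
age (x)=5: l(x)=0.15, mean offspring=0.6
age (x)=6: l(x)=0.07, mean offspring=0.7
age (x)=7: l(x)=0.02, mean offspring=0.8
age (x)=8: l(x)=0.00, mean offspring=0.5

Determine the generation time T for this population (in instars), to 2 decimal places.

2.76

lx·mx: 0, 0.304, 0.392, 0.407, 0.25, 0.09, 0.049, 0.016, 0 → R0 = 1.508
x·lx·mx: 0, 0.304, 0.784, 1.221, 1, 0.45, 0.294, 0.112, 0 → Σ = 4.165
T = 4.165 / 1.508 = 2.761936… → 2.76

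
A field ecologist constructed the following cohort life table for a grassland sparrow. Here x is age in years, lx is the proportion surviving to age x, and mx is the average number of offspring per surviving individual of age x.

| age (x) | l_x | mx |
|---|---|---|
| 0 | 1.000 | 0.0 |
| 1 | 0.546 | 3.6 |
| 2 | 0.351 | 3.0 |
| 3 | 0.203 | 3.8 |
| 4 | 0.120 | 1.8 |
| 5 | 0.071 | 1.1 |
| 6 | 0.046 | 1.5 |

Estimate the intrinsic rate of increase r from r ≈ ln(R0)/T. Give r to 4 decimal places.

0.7342

R0 = Σ lx·mx = 0 + 1.9656 + 1.053 + 0.7714 + 0.216 + 0.0781 + 0.069 = 4.1531
Σ x·lx·mx = 8.0543; T = 8.0543/4.1531 = 1.93935…
r ≈ ln(R0)/T = ln(4.1531)/1.93935… = 0.734193… → 0.7342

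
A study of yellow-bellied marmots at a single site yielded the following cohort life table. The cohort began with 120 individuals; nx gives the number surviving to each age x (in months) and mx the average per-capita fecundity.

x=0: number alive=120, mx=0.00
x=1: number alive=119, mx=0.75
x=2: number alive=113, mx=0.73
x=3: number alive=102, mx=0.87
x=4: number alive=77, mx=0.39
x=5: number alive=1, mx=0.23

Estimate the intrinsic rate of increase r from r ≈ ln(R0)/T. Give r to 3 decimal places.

lx = nx/n0 = nx/120: 1, 0.99167…, 0.94167…, 0.85, 0.64167…, 0.00833…
R0 = Σ lx·mx = 0 + 0.74375… + 0.68742… + 0.7395 + 0.25025… + 0.00192… = 2.422833…
Σ x·lx·mx = 5.347667…; T = 5.347667…/2.422833… = 2.2072…
r ≈ ln(R0)/T = ln(2.422833…)/2.2072… = 0.40093… → 0.401

0.401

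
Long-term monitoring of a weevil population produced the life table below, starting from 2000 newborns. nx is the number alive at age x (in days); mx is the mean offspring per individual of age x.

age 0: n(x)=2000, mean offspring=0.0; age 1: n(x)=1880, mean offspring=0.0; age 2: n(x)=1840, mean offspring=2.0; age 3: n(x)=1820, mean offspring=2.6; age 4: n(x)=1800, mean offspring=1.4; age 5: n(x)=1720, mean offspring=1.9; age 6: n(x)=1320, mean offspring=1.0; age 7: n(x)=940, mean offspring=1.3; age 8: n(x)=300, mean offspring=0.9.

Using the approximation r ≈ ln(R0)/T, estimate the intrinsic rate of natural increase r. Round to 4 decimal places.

0.5467

lx = nx/n0 = nx/2000: 1, 0.94, 0.92, 0.91, 0.9, 0.86, 0.66, 0.47, 0.15
R0 = Σ lx·mx = 0 + 0 + 1.84 + 2.366 + 1.26 + 1.634 + 0.66 + 0.611 + 0.135 = 8.506
Σ x·lx·mx = 33.305; T = 33.305/8.506 = 3.91547…
r ≈ ln(R0)/T = ln(8.506)/3.91547… = 0.546747… → 0.5467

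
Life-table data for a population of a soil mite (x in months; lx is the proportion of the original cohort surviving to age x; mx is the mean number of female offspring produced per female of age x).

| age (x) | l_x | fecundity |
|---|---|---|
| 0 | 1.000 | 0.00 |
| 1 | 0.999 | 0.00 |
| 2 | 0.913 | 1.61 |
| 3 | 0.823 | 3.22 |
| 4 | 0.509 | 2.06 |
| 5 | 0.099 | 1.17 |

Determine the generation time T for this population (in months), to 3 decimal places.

lx·mx: 0, 0, 1.46993, 2.65006, 1.04854, 0.11583 → R0 = 5.28436
x·lx·mx: 0, 0, 2.93986, 7.95018, 4.19416, 0.57915 → Σ = 15.66335
T = 15.66335 / 5.28436 = 2.964096… → 2.964

2.964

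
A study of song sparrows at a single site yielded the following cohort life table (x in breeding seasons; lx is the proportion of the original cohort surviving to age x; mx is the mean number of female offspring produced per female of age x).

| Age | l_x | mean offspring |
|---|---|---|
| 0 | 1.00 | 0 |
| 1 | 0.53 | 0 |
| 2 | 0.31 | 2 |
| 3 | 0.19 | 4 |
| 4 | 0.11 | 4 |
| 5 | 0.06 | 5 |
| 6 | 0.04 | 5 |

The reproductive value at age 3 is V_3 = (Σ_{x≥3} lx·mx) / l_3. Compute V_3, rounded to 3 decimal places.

lx·mx for x ≥ 3: 0.76, 0.44, 0.3, 0.2 → sum = 1.7
V_3 = 1.7 / l_3 = 1.7 / 0.19 = 8.947368… → 8.947

8.947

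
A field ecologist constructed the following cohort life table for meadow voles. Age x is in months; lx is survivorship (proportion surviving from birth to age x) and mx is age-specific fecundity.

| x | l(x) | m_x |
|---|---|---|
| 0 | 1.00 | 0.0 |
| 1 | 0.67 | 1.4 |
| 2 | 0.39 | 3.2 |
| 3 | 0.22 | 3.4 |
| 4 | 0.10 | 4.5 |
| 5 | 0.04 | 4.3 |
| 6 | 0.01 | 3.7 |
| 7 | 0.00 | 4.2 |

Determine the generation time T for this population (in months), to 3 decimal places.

lx·mx: 0, 0.938, 1.248, 0.748, 0.45, 0.172, 0.037, 0 → R0 = 3.593
x·lx·mx: 0, 0.938, 2.496, 2.244, 1.8, 0.86, 0.222, 0 → Σ = 8.56
T = 8.56 / 3.593 = 2.38241… → 2.382

2.382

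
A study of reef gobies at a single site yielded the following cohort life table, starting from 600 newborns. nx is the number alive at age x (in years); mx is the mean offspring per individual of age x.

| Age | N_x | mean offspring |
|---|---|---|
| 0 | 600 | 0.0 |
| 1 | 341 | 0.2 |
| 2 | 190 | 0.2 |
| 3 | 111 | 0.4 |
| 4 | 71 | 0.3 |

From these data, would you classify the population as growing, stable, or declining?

lx = nx/n0 = nx/600: 1, 0.56833…, 0.31667…, 0.185, 0.11833…
R0 = Σ lx·mx = 0 + 0.113667… + 0.063333… + 0.074 + 0.0355… = 0.2865…
R0 < 1, so the population is declining.

declining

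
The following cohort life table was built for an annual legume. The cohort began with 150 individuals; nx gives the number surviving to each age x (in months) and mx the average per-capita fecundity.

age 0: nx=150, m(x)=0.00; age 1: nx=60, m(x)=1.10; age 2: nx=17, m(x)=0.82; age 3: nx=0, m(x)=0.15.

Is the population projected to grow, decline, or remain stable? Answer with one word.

declining

lx = nx/n0 = nx/150: 1, 0.4, 0.11333…, 0
R0 = Σ lx·mx = 0 + 0.44 + 0.092933… + 0 = 0.532933…
R0 < 1, so the population is declining.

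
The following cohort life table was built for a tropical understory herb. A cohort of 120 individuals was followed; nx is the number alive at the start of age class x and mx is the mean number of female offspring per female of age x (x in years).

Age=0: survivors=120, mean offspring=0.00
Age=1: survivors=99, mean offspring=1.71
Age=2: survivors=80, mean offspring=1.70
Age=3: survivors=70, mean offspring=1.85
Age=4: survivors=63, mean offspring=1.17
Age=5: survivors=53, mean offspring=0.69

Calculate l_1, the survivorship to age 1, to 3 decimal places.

l_1 = n_1/n_0 = 99/120 = 0.825 → 0.825

0.825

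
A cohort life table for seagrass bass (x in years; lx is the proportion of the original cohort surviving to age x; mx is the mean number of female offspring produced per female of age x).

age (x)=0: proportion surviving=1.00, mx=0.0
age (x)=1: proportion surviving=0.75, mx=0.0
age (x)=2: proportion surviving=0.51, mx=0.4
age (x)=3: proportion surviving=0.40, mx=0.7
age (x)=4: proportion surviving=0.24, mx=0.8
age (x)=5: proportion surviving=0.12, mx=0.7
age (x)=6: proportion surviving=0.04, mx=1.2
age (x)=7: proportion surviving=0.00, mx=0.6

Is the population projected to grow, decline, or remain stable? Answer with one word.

declining

R0 = Σ lx·mx = 0 + 0 + 0.204 + 0.28 + 0.192 + 0.084 + 0.048 + 0 = 0.808
R0 < 1, so the population is declining.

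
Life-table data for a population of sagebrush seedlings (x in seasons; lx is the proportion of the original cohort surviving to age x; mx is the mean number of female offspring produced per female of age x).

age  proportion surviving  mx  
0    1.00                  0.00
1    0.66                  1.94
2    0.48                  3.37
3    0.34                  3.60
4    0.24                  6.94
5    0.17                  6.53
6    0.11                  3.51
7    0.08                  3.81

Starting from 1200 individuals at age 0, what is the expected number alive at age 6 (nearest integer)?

Expected survivors = N0 · l_6 = 1200 × 0.11 = 132 → 132

132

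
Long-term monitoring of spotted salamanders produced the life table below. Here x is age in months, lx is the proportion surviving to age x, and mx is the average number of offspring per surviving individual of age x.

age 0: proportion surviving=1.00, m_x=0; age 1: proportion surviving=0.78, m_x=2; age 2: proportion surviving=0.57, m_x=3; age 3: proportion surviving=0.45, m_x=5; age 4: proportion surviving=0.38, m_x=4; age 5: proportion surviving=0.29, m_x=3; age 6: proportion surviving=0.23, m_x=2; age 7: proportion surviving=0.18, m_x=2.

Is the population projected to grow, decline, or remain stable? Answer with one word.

growing

R0 = Σ lx·mx = 0 + 1.56 + 1.71 + 2.25 + 1.52 + 0.87 + 0.46 + 0.36 = 8.73
R0 > 1, so the population is growing.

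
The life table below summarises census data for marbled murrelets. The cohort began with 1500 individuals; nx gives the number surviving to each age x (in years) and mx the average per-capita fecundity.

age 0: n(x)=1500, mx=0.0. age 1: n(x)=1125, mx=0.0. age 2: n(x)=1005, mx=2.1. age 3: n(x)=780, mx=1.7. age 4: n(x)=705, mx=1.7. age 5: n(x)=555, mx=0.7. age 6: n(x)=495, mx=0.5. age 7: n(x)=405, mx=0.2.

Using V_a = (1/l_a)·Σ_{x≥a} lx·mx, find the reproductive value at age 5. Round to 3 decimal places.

1.292

lx = nx/n0 = nx/1500: 1, 0.75, 0.67, 0.52, 0.47, 0.37, 0.33, 0.27
lx·mx for x ≥ 5: 0.259, 0.165, 0.054 → sum = 0.478
V_5 = 0.478 / l_5 = 0.478 / 0.37 = 1.291892… → 1.292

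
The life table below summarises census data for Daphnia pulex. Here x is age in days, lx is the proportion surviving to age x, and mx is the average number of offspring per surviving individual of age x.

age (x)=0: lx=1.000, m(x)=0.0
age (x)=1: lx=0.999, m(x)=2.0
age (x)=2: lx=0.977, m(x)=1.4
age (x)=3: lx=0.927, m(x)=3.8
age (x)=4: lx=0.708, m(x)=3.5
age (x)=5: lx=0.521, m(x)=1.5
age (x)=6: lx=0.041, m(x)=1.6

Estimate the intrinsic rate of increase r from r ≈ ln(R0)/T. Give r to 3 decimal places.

R0 = Σ lx·mx = 0 + 1.998 + 1.3678 + 3.5226 + 2.478 + 0.7815 + 0.0656 = 10.2135
Σ x·lx·mx = 29.5145; T = 29.5145/10.2135 = 2.88975…
r ≈ ln(R0)/T = ln(10.2135)/2.88975… = 0.80412… → 0.804

0.804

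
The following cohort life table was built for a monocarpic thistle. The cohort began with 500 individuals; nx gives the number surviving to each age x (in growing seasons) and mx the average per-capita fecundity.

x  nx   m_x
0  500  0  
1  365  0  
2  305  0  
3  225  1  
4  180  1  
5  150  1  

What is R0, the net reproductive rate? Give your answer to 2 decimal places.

lx = nx/n0 = nx/500: 1, 0.73, 0.61, 0.45, 0.36, 0.3
lx·mx by age: 0, 0, 0, 0.45, 0.36, 0.3
R0 = Σ lx·mx = 1.11 → 1.11

1.11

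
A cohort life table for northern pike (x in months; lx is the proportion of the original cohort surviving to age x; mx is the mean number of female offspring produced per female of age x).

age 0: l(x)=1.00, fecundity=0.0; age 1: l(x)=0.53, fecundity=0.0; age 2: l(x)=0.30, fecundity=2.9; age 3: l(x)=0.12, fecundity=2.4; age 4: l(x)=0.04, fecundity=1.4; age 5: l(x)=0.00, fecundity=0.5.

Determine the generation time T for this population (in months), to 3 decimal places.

2.329

lx·mx: 0, 0, 0.87, 0.288, 0.056, 0 → R0 = 1.214
x·lx·mx: 0, 0, 1.74, 0.864, 0.224, 0 → Σ = 2.828
T = 2.828 / 1.214 = 2.329489… → 2.329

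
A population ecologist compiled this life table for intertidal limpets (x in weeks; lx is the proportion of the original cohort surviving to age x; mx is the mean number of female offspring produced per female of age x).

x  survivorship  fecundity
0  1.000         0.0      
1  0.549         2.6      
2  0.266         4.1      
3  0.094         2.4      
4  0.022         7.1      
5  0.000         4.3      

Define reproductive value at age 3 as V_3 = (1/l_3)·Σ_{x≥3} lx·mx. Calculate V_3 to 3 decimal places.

lx·mx for x ≥ 3: 0.2256, 0.1562, 0 → sum = 0.3818
V_3 = 0.3818 / l_3 = 0.3818 / 0.094 = 4.061702… → 4.062

4.062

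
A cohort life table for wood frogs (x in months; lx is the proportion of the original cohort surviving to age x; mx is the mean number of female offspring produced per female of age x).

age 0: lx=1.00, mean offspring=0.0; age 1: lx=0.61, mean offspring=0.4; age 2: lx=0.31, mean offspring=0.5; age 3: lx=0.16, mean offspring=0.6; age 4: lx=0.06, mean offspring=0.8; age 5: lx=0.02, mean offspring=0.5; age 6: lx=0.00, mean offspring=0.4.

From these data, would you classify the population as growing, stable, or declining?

R0 = Σ lx·mx = 0 + 0.244 + 0.155 + 0.096 + 0.048 + 0.01 + 0 = 0.553
R0 < 1, so the population is declining.

declining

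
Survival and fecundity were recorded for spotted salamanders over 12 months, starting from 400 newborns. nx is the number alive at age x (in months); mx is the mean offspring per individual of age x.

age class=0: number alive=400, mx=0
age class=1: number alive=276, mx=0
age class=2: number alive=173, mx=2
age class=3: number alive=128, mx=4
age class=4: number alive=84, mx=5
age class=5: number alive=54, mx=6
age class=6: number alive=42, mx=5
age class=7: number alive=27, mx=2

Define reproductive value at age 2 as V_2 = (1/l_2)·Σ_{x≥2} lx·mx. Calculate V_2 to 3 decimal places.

10.786

lx = nx/n0 = nx/400: 1, 0.69, 0.4325, 0.32, 0.21, 0.135, 0.105, 0.0675
lx·mx for x ≥ 2: 0.865, 1.28, 1.05, 0.81, 0.525, 0.135 → sum = 4.665
V_2 = 4.665 / l_2 = 4.665 / 0.4325 = 10.786127… → 10.786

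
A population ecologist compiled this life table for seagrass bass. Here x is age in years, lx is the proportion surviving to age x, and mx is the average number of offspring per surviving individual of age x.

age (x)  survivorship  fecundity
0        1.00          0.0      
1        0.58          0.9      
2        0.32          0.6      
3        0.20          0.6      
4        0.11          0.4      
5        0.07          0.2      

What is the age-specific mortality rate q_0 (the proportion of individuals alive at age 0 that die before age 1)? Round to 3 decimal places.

0.420

q_0 = (l_0 − l_1) / l_0 = (1 − 0.58) / 1
     = 0.42 / 1 = 0.42 → 0.420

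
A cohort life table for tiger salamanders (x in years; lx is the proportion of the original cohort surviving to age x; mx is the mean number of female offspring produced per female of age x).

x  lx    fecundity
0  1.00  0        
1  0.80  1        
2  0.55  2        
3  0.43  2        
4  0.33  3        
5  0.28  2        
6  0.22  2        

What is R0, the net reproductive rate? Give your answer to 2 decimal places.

lx·mx by age: 0, 0.8, 1.1, 0.86, 0.99, 0.56, 0.44
R0 = Σ lx·mx = 4.75 → 4.75

4.75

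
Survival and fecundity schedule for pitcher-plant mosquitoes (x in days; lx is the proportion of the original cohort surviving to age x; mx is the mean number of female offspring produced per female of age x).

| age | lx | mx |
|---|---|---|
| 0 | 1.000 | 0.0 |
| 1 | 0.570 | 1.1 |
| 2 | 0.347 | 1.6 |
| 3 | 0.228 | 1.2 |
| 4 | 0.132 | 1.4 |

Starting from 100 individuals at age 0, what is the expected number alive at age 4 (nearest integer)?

Expected survivors = N0 · l_4 = 100 × 0.132 = 13.2 → 13

13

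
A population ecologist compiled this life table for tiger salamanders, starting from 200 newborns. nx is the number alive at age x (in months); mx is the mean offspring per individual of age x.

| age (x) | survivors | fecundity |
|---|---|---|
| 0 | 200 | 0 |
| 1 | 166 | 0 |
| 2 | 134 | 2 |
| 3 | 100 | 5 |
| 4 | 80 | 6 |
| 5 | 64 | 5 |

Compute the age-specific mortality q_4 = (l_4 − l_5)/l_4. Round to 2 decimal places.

0.20

lx = nx/n0 = nx/200: 1, 0.83, 0.67, 0.5, 0.4, 0.32
q_4 = (l_4 − l_5) / l_4 = (0.4 − 0.32) / 0.4
     = 0.08 / 0.4 = 0.2 → 0.20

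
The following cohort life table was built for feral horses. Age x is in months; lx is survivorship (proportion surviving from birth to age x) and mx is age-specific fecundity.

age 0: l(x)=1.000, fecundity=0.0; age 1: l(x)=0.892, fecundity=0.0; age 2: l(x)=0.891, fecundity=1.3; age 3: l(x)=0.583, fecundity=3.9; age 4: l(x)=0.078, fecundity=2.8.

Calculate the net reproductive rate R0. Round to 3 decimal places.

lx·mx by age: 0, 0, 1.1583, 2.2737, 0.2184
R0 = Σ lx·mx = 3.6504 → 3.650

3.650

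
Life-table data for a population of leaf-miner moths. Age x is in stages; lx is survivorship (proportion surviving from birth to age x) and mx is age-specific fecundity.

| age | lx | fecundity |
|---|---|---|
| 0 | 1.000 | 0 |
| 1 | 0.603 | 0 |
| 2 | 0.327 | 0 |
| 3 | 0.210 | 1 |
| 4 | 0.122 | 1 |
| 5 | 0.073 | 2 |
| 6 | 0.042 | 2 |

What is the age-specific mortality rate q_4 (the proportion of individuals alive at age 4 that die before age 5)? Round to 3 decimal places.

0.402

q_4 = (l_4 − l_5) / l_4 = (0.122 − 0.073) / 0.122
     = 0.049 / 0.122 = 0.401639… → 0.402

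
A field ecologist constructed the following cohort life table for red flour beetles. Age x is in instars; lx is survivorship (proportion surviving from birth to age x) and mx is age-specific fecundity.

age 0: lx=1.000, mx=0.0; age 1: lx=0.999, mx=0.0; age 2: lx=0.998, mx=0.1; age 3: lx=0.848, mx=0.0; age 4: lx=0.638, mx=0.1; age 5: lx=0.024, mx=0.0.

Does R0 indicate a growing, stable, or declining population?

declining

R0 = Σ lx·mx = 0 + 0 + 0.0998 + 0 + 0.0638 + 0 = 0.1636
R0 < 1, so the population is declining.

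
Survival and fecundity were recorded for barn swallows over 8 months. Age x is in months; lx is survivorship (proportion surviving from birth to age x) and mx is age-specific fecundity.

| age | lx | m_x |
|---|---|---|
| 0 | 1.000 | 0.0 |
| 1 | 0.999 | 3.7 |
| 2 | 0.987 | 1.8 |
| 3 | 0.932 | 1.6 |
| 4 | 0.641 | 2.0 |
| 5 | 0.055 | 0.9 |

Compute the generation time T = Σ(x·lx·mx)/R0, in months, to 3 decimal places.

lx·mx: 0, 3.6963, 1.7766, 1.4912, 1.282, 0.0495 → R0 = 8.2956
x·lx·mx: 0, 3.6963, 3.5532, 4.4736, 5.128, 0.2475 → Σ = 17.0986
T = 17.0986 / 8.2956 = 2.061165… → 2.061

2.061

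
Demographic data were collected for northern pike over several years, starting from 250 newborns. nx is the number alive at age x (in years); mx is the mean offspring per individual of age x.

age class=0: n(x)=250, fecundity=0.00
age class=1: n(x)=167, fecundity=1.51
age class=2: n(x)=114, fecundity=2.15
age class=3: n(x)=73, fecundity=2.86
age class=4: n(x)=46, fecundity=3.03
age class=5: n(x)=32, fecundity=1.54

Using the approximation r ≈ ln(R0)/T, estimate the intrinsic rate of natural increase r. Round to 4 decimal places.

0.5251

lx = nx/n0 = nx/250: 1, 0.668, 0.456, 0.292, 0.184, 0.128
R0 = Σ lx·mx = 0 + 1.00868 + 0.9804 + 0.83512 + 0.55752 + 0.19712 = 3.57884
Σ x·lx·mx = 8.69052; T = 8.69052/3.57884 = 2.42831…
r ≈ ln(R0)/T = ln(3.57884)/2.42831… = 0.525073… → 0.5251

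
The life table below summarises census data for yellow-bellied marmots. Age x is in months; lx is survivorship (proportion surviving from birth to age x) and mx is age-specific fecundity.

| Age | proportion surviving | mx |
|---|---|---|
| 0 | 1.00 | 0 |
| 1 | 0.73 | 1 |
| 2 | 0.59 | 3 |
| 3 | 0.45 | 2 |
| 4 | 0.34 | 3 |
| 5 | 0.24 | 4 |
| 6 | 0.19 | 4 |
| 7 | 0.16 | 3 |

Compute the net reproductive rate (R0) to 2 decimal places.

lx·mx by age: 0, 0.73, 1.77, 0.9, 1.02, 0.96, 0.76, 0.48
R0 = Σ lx·mx = 6.62 → 6.62

6.62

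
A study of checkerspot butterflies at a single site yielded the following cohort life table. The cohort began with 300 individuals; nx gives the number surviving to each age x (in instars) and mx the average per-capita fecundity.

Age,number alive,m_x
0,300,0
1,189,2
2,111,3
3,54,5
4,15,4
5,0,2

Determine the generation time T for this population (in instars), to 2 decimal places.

2.01

lx = nx/n0 = nx/300: 1, 0.63, 0.37, 0.18, 0.05, 0
lx·mx: 0, 1.26, 1.11, 0.9, 0.2, 0 → R0 = 3.47
x·lx·mx: 0, 1.26, 2.22, 2.7, 0.8, 0 → Σ = 6.98
T = 6.98 / 3.47 = 2.011527… → 2.01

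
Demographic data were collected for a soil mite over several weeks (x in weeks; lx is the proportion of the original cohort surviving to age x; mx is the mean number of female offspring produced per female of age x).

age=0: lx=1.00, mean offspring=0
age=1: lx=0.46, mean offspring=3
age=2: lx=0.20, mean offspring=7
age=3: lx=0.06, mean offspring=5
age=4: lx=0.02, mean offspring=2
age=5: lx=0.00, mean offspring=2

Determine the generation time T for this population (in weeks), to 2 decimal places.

lx·mx: 0, 1.38, 1.4, 0.3, 0.04, 0 → R0 = 3.12
x·lx·mx: 0, 1.38, 2.8, 0.9, 0.16, 0 → Σ = 5.24
T = 5.24 / 3.12 = 1.679487… → 1.68

1.68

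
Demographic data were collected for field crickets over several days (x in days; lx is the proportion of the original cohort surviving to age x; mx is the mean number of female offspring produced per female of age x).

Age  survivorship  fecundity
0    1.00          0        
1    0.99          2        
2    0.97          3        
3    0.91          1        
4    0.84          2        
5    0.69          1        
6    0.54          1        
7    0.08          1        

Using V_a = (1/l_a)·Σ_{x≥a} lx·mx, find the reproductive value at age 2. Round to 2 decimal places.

7.02

lx·mx for x ≥ 2: 2.91, 0.91, 1.68, 0.69, 0.54, 0.08 → sum = 6.81
V_2 = 6.81 / l_2 = 6.81 / 0.97 = 7.020619… → 7.02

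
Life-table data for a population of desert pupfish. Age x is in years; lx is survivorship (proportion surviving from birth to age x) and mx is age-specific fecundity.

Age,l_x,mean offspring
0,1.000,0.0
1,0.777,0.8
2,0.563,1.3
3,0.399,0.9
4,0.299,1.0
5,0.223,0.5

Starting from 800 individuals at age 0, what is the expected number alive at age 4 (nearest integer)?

239

Expected survivors = N0 · l_4 = 800 × 0.299 = 239.2 → 239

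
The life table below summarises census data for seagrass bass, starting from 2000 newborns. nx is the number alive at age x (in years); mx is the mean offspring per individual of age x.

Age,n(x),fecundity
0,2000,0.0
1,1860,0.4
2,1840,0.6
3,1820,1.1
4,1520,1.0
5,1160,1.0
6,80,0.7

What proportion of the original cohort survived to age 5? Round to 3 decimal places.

l_5 = n_5/n_0 = 1160/2000 = 0.58 → 0.580

0.580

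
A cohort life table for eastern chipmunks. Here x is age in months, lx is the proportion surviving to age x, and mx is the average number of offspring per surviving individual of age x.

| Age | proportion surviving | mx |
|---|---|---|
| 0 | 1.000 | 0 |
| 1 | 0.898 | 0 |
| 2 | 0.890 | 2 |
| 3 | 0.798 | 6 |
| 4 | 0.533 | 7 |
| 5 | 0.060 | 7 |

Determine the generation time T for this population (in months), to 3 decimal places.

3.260

lx·mx: 0, 0, 1.78, 4.788, 3.731, 0.42 → R0 = 10.719
x·lx·mx: 0, 0, 3.56, 14.364, 14.924, 2.1 → Σ = 34.948
T = 34.948 / 10.719 = 3.260379… → 3.260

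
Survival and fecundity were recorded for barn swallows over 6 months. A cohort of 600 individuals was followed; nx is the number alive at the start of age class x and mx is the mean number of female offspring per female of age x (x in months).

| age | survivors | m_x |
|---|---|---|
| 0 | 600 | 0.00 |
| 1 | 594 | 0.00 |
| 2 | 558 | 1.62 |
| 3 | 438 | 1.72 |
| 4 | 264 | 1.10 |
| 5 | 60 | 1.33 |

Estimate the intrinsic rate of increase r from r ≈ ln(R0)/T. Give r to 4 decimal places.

0.4386

lx = nx/n0 = nx/600: 1, 0.99, 0.93, 0.73, 0.44, 0.1
R0 = Σ lx·mx = 0 + 0 + 1.5066 + 1.2556 + 0.484 + 0.133 = 3.3792
Σ x·lx·mx = 9.381; T = 9.381/3.3792 = 2.7761…
r ≈ ln(R0)/T = ln(3.3792)/2.7761… = 0.438615… → 0.4386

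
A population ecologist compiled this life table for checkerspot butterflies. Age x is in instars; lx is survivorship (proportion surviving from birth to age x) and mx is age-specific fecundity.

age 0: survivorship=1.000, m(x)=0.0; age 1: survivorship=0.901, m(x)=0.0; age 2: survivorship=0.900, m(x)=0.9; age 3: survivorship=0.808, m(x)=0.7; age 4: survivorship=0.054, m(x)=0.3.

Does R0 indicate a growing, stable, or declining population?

growing

R0 = Σ lx·mx = 0 + 0 + 0.81 + 0.5656 + 0.0162 = 1.3918
R0 > 1, so the population is growing.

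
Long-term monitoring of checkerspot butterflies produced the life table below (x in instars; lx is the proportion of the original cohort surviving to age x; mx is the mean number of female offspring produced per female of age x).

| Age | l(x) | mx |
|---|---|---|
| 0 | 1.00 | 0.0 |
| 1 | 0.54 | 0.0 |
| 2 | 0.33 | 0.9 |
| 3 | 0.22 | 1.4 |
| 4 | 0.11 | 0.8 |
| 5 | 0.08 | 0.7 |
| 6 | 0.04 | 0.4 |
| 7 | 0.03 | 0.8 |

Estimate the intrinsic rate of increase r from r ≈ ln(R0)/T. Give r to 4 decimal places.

R0 = Σ lx·mx = 0 + 0 + 0.297 + 0.308 + 0.088 + 0.056 + 0.016 + 0.024 = 0.789
Σ x·lx·mx = 2.414; T = 2.414/0.789 = 3.05957…
r ≈ ln(R0)/T = ln(0.789)/3.05957… = -0.077458… → -0.0775

-0.0775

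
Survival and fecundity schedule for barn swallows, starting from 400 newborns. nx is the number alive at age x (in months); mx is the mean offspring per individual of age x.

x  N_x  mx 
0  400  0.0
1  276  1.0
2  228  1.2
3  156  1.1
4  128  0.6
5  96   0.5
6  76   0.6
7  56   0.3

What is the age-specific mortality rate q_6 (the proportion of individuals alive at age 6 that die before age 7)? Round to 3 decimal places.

lx = nx/n0 = nx/400: 1, 0.69, 0.57, 0.39, 0.32, 0.24, 0.19, 0.14
q_6 = (l_6 − l_7) / l_6 = (0.19 − 0.14) / 0.19
     = 0.05 / 0.19 = 0.263158… → 0.263

0.263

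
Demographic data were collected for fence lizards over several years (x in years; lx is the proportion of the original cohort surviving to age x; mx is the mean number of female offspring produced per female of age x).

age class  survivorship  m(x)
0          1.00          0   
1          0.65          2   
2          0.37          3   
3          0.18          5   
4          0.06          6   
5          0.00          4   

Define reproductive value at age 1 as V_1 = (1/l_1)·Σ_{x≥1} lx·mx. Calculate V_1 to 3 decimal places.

5.646

lx·mx for x ≥ 1: 1.3, 1.11, 0.9, 0.36, 0 → sum = 3.67
V_1 = 3.67 / l_1 = 3.67 / 0.65 = 5.646154… → 5.646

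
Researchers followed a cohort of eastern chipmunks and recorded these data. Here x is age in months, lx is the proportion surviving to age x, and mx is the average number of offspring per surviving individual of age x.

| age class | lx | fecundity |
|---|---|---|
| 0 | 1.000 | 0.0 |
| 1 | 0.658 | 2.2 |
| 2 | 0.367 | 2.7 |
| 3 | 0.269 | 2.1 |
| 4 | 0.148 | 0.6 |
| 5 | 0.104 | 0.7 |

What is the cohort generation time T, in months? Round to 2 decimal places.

lx·mx: 0, 1.4476, 0.9909, 0.5649, 0.0888, 0.0728 → R0 = 3.165
x·lx·mx: 0, 1.4476, 1.9818, 1.6947, 0.3552, 0.364 → Σ = 5.8433
T = 5.8433 / 3.165 = 1.846224… → 1.85

1.85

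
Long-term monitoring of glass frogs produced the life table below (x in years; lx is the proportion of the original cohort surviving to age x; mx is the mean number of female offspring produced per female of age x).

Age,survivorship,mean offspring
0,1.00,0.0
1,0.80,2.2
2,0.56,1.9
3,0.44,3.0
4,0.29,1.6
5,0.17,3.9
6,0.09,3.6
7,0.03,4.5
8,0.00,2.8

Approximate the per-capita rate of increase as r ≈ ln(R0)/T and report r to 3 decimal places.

R0 = Σ lx·mx = 0 + 1.76 + 1.064 + 1.32 + 0.464 + 0.663 + 0.324 + 0.135 + 0 = 5.73
Σ x·lx·mx = 15.908; T = 15.908/5.73 = 2.77627…
r ≈ ln(R0)/T = ln(5.73)/2.77627… = 0.6288… → 0.629

0.629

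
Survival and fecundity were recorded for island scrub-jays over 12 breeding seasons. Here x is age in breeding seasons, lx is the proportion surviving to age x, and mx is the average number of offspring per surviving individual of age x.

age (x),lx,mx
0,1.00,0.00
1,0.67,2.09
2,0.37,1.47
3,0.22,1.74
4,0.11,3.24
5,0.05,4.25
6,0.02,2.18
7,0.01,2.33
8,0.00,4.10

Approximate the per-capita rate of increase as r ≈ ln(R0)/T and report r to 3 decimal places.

R0 = Σ lx·mx = 0 + 1.4003 + 0.5439 + 0.3828 + 0.3564 + 0.2125 + 0.0436 + 0.0233 + 0 = 2.9628
Σ x·lx·mx = 6.5493; T = 6.5493/2.9628 = 2.21051…
r ≈ ln(R0)/T = ln(2.9628)/2.21051… = 0.49135… → 0.491

0.491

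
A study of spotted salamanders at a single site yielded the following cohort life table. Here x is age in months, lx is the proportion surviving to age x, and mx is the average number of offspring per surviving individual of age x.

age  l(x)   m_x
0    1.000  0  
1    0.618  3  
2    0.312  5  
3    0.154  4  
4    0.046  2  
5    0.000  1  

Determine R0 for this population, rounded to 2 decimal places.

4.12

lx·mx by age: 0, 1.854, 1.56, 0.616, 0.092, 0
R0 = Σ lx·mx = 4.122 → 4.12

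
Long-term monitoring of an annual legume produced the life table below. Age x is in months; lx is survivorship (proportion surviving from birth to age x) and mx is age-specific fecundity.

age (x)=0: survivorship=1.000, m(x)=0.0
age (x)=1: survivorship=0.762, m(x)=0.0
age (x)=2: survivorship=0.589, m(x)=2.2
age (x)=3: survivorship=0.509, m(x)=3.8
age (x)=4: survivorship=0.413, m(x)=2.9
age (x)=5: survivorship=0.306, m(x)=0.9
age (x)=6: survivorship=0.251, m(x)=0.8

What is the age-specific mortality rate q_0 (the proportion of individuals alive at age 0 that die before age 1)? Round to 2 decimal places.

q_0 = (l_0 − l_1) / l_0 = (1 − 0.762) / 1
     = 0.238 / 1 = 0.238 → 0.24

0.24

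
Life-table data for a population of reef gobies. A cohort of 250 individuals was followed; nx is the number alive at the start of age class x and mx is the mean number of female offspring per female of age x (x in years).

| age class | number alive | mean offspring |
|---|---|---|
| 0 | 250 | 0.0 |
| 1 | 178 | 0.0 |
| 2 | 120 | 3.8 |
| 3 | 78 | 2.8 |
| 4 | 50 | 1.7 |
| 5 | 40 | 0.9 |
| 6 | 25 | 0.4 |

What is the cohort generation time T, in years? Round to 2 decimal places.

2.67

lx = nx/n0 = nx/250: 1, 0.712, 0.48, 0.312, 0.2, 0.16, 0.1
lx·mx: 0, 0, 1.824, 0.8736, 0.34, 0.144, 0.04 → R0 = 3.2216
x·lx·mx: 0, 0, 3.648, 2.6208, 1.36, 0.72, 0.24 → Σ = 8.5888
T = 8.5888 / 3.2216 = 2.666004… → 2.67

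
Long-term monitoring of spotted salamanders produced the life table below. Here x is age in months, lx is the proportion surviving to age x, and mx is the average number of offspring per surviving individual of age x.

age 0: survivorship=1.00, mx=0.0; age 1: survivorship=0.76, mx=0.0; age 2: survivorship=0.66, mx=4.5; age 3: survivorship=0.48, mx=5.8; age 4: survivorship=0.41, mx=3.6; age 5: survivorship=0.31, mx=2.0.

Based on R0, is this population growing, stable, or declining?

R0 = Σ lx·mx = 0 + 0 + 2.97 + 2.784 + 1.476 + 0.62 = 7.85
R0 > 1, so the population is growing.

growing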